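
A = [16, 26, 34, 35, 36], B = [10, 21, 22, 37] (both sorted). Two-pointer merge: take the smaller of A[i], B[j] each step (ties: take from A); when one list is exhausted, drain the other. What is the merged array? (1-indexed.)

[10, 16, 21, 22, 26, 34, 35, 36, 37]

i=1 j=1: A[i]=16>B[j]=10 take 10, j++
i=1 j=2: A[i]=16<=B[j]=21 take 16, i++
i=2 j=2: A[i]=26>B[j]=21 take 21, j++
i=2 j=3: A[i]=26>B[j]=22 take 22, j++
i=2 j=4: A[i]=26<=B[j]=37 take 26, i++
i=3 j=4: A[i]=34<=B[j]=37 take 34, i++
i=4 j=4: A[i]=35<=B[j]=37 take 35, i++
i=5 j=4: A[i]=36<=B[j]=37 take 36, i++
i=6 j=4: A done, take B[j]=37, j++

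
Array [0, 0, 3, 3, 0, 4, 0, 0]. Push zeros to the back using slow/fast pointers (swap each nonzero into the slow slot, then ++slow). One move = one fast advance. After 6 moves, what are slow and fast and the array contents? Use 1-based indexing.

slow=1 fast=1: a[fast]=0, fast++
slow=1 fast=2: a[fast]=0, fast++
slow=1 fast=3: a[fast]=3≠0 swap→a[1]=3, slow++,fast++
slow=2 fast=4: a[fast]=3≠0 swap→a[2]=3, slow++,fast++
slow=3 fast=5: a[fast]=0, fast++
slow=3 fast=6: a[fast]=4≠0 swap→a[3]=4, slow++,fast++

slow=4, fast=7, a=[3, 3, 4, 0, 0, 0, 0, 0]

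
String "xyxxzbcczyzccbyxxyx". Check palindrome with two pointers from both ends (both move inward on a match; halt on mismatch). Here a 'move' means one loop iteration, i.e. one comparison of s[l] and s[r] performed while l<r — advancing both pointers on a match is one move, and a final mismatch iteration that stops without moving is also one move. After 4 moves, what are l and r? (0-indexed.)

l=4, r=14

l=0 r=18: 'x'=='x', l++,r--
l=1 r=17: 'y'=='y', l++,r--
l=2 r=16: 'x'=='x', l++,r--
l=3 r=15: 'x'=='x', l++,r--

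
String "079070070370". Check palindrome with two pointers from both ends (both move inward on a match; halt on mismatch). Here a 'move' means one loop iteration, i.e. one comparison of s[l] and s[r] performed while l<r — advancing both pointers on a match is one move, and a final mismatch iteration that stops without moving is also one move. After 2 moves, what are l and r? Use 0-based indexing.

[0,11] '0'=='0' → l++,r--
[1,10] '7'=='7' → l++,r--

l=2, r=9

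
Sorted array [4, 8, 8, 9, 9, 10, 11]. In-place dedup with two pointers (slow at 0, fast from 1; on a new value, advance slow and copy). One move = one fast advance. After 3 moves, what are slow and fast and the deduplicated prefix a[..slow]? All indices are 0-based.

(s=0,f=1) a[fast]=8≠a[slow]=4 write a[1]=8 → slow++,fast++
(s=1,f=2) a[fast]=8=a[slow] dup → fast++
(s=1,f=3) a[fast]=9≠a[slow]=8 write a[2]=9 → slow++,fast++

slow=2, fast=4, prefix=[4, 8, 9]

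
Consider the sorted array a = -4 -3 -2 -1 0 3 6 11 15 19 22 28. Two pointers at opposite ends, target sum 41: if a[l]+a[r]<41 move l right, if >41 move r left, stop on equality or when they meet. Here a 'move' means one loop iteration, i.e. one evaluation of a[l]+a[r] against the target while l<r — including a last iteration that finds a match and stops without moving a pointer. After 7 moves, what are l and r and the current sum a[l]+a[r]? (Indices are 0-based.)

l=7, r=11, sum=39

l=0 r=11: -4+28=24 <41, l++
l=1 r=11: -3+28=25 <41, l++
l=2 r=11: -2+28=26 <41, l++
l=3 r=11: -1+28=27 <41, l++
l=4 r=11: 0+28=28 <41, l++
l=5 r=11: 3+28=31 <41, l++
l=6 r=11: 6+28=34 <41, l++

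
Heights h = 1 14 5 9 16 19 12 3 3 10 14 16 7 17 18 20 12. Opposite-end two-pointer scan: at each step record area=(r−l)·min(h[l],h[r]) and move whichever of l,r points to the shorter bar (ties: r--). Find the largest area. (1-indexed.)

max area = 196

l=1 r=17: min(1,12)*16=16 best=16 *, l++
l=2 r=17: min(14,12)*15=180 best=180 *, r--
l=2 r=16: min(14,20)*14=196 best=196 *, l++
l=3 r=16: min(5,20)*13=65 best=196, l++
l=4 r=16: min(9,20)*12=108 best=196, l++
l=5 r=16: min(16,20)*11=176 best=196, l++
l=6 r=16: min(19,20)*10=190 best=196, l++
l=7 r=16: min(12,20)*9=108 best=196, l++
l=8 r=16: min(3,20)*8=24 best=196, l++
l=9 r=16: min(3,20)*7=21 best=196, l++
l=10 r=16: min(10,20)*6=60 best=196, l++
l=11 r=16: min(14,20)*5=70 best=196, l++
l=12 r=16: min(16,20)*4=64 best=196, l++
l=13 r=16: min(7,20)*3=21 best=196, l++
l=14 r=16: min(17,20)*2=34 best=196, l++
l=15 r=16: min(18,20)*1=18 best=196, l++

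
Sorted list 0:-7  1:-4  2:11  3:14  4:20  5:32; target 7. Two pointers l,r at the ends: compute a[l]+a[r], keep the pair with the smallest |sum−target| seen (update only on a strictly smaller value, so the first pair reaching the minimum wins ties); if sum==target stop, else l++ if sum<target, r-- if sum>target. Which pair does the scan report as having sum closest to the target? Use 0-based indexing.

pair (-7, 14) with sum 7 (|Δ|=0)

l=0 r=5: -7+32=25 d=18 *, r--
l=0 r=4: -7+20=13 d=6 *, r--
l=0 r=3: -7+14=7 d=0 *, stop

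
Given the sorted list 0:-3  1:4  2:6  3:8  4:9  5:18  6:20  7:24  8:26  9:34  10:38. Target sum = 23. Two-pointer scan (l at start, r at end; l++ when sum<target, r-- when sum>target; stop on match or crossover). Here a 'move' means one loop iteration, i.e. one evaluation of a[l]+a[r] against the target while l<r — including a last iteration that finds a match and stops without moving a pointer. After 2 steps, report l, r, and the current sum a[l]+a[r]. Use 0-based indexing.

l=0, r=8, sum=23

[0,10] -3+38=35 >23 → r--
[0,9] -3+34=31 >23 → r--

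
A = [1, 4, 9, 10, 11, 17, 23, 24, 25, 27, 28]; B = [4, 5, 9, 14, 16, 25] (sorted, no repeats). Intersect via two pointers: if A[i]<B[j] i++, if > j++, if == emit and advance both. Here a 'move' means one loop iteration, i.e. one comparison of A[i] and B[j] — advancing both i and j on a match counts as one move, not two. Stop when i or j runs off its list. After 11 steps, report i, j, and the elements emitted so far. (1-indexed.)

i=1 j=1: 1<4, i++
i=2 j=1: 4==4 emit, i++,j++
i=3 j=2: 9>5, j++
i=3 j=3: 9==9 emit, i++,j++
i=4 j=4: 10<14, i++
i=5 j=4: 11<14, i++
i=6 j=4: 17>14, j++
i=6 j=5: 17>16, j++
i=6 j=6: 17<25, i++
i=7 j=6: 23<25, i++
i=8 j=6: 24<25, i++

i=9, j=6, emitted=[4, 9]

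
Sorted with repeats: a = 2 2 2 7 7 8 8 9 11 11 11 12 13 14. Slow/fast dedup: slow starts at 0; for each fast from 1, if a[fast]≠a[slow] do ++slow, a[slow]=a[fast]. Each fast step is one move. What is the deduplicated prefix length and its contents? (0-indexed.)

length 8; prefix = [2, 7, 8, 9, 11, 12, 13, 14]

(s=0,f=1) a[fast]=2=a[slow] dup → fast++
(s=0,f=2) a[fast]=2=a[slow] dup → fast++
(s=0,f=3) a[fast]=7≠a[slow]=2 write a[1]=7 → slow++,fast++
(s=1,f=4) a[fast]=7=a[slow] dup → fast++
(s=1,f=5) a[fast]=8≠a[slow]=7 write a[2]=8 → slow++,fast++
(s=2,f=6) a[fast]=8=a[slow] dup → fast++
(s=2,f=7) a[fast]=9≠a[slow]=8 write a[3]=9 → slow++,fast++
(s=3,f=8) a[fast]=11≠a[slow]=9 write a[4]=11 → slow++,fast++
(s=4,f=9) a[fast]=11=a[slow] dup → fast++
(s=4,f=10) a[fast]=11=a[slow] dup → fast++
(s=4,f=11) a[fast]=12≠a[slow]=11 write a[5]=12 → slow++,fast++
(s=5,f=12) a[fast]=13≠a[slow]=12 write a[6]=13 → slow++,fast++
(s=6,f=13) a[fast]=14≠a[slow]=13 write a[7]=14 → slow++,fast++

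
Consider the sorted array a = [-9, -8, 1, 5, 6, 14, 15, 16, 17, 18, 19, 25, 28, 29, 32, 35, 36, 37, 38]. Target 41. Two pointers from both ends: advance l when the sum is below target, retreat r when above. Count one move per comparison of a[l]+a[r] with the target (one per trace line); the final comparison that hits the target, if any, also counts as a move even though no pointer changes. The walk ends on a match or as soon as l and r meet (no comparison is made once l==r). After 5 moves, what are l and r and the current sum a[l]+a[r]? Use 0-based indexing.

[0,18] -9+38=29 <41 → l++
[1,18] -8+38=30 <41 → l++
[2,18] 1+38=39 <41 → l++
[3,18] 5+38=43 >41 → r--
[3,17] 5+37=42 >41 → r--

l=3, r=16, sum=41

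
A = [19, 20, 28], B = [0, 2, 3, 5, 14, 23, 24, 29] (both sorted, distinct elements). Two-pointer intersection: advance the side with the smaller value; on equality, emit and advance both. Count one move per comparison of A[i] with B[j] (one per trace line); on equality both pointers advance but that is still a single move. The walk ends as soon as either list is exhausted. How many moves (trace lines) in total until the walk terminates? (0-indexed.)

10 moves

[i=0,j=0] 19>0 → j++
[i=0,j=1] 19>2 → j++
[i=0,j=2] 19>3 → j++
[i=0,j=3] 19>5 → j++
[i=0,j=4] 19>14 → j++
[i=0,j=5] 19<23 → i++
[i=1,j=5] 20<23 → i++
[i=2,j=5] 28>23 → j++
[i=2,j=6] 28>24 → j++
[i=2,j=7] 28<29 → i++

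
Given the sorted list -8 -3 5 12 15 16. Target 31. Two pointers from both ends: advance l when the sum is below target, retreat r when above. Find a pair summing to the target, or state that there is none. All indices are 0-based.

l=0 r=5: -8+16=8 <31, l++
l=1 r=5: -3+16=13 <31, l++
l=2 r=5: 5+16=21 <31, l++
l=3 r=5: 12+16=28 <31, l++
l=4 r=5: 15+16=31, found

(15, 16)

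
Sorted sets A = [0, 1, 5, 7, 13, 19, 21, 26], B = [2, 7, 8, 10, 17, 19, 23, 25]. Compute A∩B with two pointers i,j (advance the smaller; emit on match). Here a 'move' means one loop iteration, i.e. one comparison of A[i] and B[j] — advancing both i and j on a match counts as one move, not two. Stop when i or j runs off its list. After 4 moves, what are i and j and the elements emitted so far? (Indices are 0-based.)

[i=0,j=0] 0<2 → i++
[i=1,j=0] 1<2 → i++
[i=2,j=0] 5>2 → j++
[i=2,j=1] 5<7 → i++

i=3, j=1, emitted=[]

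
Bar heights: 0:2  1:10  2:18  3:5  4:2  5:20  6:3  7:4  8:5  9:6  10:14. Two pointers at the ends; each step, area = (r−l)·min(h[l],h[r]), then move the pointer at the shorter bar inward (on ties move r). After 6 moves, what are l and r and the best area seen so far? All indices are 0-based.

l=2, r=6, best area=112

l=0 r=10: min(2,14)*10=20 best=20 *, l++
l=1 r=10: min(10,14)*9=90 best=90 *, l++
l=2 r=10: min(18,14)*8=112 best=112 *, r--
l=2 r=9: min(18,6)*7=42 best=112, r--
l=2 r=8: min(18,5)*6=30 best=112, r--
l=2 r=7: min(18,4)*5=20 best=112, r--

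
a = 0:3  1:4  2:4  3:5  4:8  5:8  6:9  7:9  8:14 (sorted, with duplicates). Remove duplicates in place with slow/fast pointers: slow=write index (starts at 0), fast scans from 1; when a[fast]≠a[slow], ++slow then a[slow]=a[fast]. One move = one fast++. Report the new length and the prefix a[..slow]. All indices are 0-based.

(s=0,f=1) a[fast]=4≠a[slow]=3 write a[1]=4 → slow++,fast++
(s=1,f=2) a[fast]=4=a[slow] dup → fast++
(s=1,f=3) a[fast]=5≠a[slow]=4 write a[2]=5 → slow++,fast++
(s=2,f=4) a[fast]=8≠a[slow]=5 write a[3]=8 → slow++,fast++
(s=3,f=5) a[fast]=8=a[slow] dup → fast++
(s=3,f=6) a[fast]=9≠a[slow]=8 write a[4]=9 → slow++,fast++
(s=4,f=7) a[fast]=9=a[slow] dup → fast++
(s=4,f=8) a[fast]=14≠a[slow]=9 write a[5]=14 → slow++,fast++

length 6; prefix = [3, 4, 5, 8, 9, 14]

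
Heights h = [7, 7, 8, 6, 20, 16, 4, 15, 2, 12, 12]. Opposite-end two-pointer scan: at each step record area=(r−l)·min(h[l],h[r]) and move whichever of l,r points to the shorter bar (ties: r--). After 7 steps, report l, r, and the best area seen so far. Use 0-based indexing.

l=4, r=7, best area=72

l=0 r=10: min(7,12)*10=70 best=70 *, l++
l=1 r=10: min(7,12)*9=63 best=70, l++
l=2 r=10: min(8,12)*8=64 best=70, l++
l=3 r=10: min(6,12)*7=42 best=70, l++
l=4 r=10: min(20,12)*6=72 best=72 *, r--
l=4 r=9: min(20,12)*5=60 best=72, r--
l=4 r=8: min(20,2)*4=8 best=72, r--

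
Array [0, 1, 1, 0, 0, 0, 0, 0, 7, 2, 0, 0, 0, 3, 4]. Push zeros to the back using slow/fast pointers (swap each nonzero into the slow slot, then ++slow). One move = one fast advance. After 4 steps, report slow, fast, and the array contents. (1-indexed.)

slow=3, fast=5, a=[1, 1, 0, 0, 0, 0, 0, 0, 7, 2, 0, 0, 0, 3, 4]

slow=1 fast=1: a[fast]=0, fast++
slow=1 fast=2: a[fast]=1≠0 swap→a[1]=1, slow++,fast++
slow=2 fast=3: a[fast]=1≠0 swap→a[2]=1, slow++,fast++
slow=3 fast=4: a[fast]=0, fast++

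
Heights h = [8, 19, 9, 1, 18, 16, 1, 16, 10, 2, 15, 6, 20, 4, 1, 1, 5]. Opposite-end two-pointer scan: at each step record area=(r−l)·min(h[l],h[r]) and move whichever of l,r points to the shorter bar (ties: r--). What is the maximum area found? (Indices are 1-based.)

[1,17] min(8,5)*16=80 best=80 * → r--
[1,16] min(8,1)*15=15 best=80 → r--
[1,15] min(8,1)*14=14 best=80 → r--
[1,14] min(8,4)*13=52 best=80 → r--
[1,13] min(8,20)*12=96 best=96 * → l++
[2,13] min(19,20)*11=209 best=209 * → l++
[3,13] min(9,20)*10=90 best=209 → l++
[4,13] min(1,20)*9=9 best=209 → l++
[5,13] min(18,20)*8=144 best=209 → l++
[6,13] min(16,20)*7=112 best=209 → l++
[7,13] min(1,20)*6=6 best=209 → l++
[8,13] min(16,20)*5=80 best=209 → l++
[9,13] min(10,20)*4=40 best=209 → l++
[10,13] min(2,20)*3=6 best=209 → l++
[11,13] min(15,20)*2=30 best=209 → l++
[12,13] min(6,20)*1=6 best=209 → l++

max area = 209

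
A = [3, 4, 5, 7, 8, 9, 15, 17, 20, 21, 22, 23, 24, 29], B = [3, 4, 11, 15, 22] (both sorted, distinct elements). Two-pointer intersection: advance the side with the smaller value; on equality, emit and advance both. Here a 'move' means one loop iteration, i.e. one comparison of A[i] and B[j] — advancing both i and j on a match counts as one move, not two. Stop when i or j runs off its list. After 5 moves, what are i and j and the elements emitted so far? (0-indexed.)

[i=0,j=0] 3==3 emit → i++,j++
[i=1,j=1] 4==4 emit → i++,j++
[i=2,j=2] 5<11 → i++
[i=3,j=2] 7<11 → i++
[i=4,j=2] 8<11 → i++

i=5, j=2, emitted=[3, 4]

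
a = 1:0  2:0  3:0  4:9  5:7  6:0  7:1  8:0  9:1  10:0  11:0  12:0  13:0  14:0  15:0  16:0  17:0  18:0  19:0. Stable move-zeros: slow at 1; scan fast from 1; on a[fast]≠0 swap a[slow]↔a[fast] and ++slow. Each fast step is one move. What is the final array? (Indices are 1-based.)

[9, 7, 1, 1, 0, 0, 0, 0, 0, 0, 0, 0, 0, 0, 0, 0, 0, 0, 0]

slow=1 fast=1: a[fast]=0, fast++
slow=1 fast=2: a[fast]=0, fast++
slow=1 fast=3: a[fast]=0, fast++
slow=1 fast=4: a[fast]=9≠0 swap→a[1]=9, slow++,fast++
slow=2 fast=5: a[fast]=7≠0 swap→a[2]=7, slow++,fast++
slow=3 fast=6: a[fast]=0, fast++
slow=3 fast=7: a[fast]=1≠0 swap→a[3]=1, slow++,fast++
slow=4 fast=8: a[fast]=0, fast++
slow=4 fast=9: a[fast]=1≠0 swap→a[4]=1, slow++,fast++
slow=5 fast=10: a[fast]=0, fast++
slow=5 fast=11: a[fast]=0, fast++
slow=5 fast=12: a[fast]=0, fast++
slow=5 fast=13: a[fast]=0, fast++
slow=5 fast=14: a[fast]=0, fast++
slow=5 fast=15: a[fast]=0, fast++
slow=5 fast=16: a[fast]=0, fast++
slow=5 fast=17: a[fast]=0, fast++
slow=5 fast=18: a[fast]=0, fast++
slow=5 fast=19: a[fast]=0, fast++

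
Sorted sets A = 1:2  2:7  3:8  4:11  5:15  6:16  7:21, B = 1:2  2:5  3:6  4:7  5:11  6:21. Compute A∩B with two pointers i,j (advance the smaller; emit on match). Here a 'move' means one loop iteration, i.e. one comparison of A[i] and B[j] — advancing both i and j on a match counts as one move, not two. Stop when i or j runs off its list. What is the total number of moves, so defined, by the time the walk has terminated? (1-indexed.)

i=1 j=1: 2==2 emit, i++,j++
i=2 j=2: 7>5, j++
i=2 j=3: 7>6, j++
i=2 j=4: 7==7 emit, i++,j++
i=3 j=5: 8<11, i++
i=4 j=5: 11==11 emit, i++,j++
i=5 j=6: 15<21, i++
i=6 j=6: 16<21, i++
i=7 j=6: 21==21 emit, i++,j++

9 moves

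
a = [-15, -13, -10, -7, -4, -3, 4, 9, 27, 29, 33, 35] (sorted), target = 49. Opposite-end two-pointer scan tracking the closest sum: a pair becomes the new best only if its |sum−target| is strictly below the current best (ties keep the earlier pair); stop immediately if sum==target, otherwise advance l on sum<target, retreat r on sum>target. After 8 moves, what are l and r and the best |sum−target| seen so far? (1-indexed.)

l=1 r=12: -15+35=20 d=29 *, l++
l=2 r=12: -13+35=22 d=27 *, l++
l=3 r=12: -10+35=25 d=24 *, l++
l=4 r=12: -7+35=28 d=21 *, l++
l=5 r=12: -4+35=31 d=18 *, l++
l=6 r=12: -3+35=32 d=17 *, l++
l=7 r=12: 4+35=39 d=10 *, l++
l=8 r=12: 9+35=44 d=5 *, l++

l=9, r=12, best |Δ|=5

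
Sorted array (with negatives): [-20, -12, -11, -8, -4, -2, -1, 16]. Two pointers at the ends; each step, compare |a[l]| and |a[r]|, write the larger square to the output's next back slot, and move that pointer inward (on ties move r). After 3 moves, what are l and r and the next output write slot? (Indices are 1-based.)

[1,8] |-20|>|16| out[8]=400 → l++
[2,8] |-12|<=|16| out[7]=256 → r--
[2,7] |-12|>|-1| out[6]=144 → l++

l=3, r=7, next write slot=5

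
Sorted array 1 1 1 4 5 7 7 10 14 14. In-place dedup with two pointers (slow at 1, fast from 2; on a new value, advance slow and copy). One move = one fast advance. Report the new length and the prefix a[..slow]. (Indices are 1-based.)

(s=1,f=2) a[fast]=1=a[slow] dup → fast++
(s=1,f=3) a[fast]=1=a[slow] dup → fast++
(s=1,f=4) a[fast]=4≠a[slow]=1 write a[2]=4 → slow++,fast++
(s=2,f=5) a[fast]=5≠a[slow]=4 write a[3]=5 → slow++,fast++
(s=3,f=6) a[fast]=7≠a[slow]=5 write a[4]=7 → slow++,fast++
(s=4,f=7) a[fast]=7=a[slow] dup → fast++
(s=4,f=8) a[fast]=10≠a[slow]=7 write a[5]=10 → slow++,fast++
(s=5,f=9) a[fast]=14≠a[slow]=10 write a[6]=14 → slow++,fast++
(s=6,f=10) a[fast]=14=a[slow] dup → fast++

length 6; prefix = [1, 4, 5, 7, 10, 14]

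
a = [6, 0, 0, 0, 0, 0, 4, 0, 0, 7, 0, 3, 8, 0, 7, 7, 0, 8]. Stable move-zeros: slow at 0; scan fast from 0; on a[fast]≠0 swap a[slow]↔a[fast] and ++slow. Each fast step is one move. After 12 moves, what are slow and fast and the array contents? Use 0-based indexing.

slow=4, fast=12, a=[6, 4, 7, 3, 0, 0, 0, 0, 0, 0, 0, 0, 8, 0, 7, 7, 0, 8]

slow=0 fast=0: a[fast]=6≠0 swap→a[0]=6, slow++,fast++
slow=1 fast=1: a[fast]=0, fast++
slow=1 fast=2: a[fast]=0, fast++
slow=1 fast=3: a[fast]=0, fast++
slow=1 fast=4: a[fast]=0, fast++
slow=1 fast=5: a[fast]=0, fast++
slow=1 fast=6: a[fast]=4≠0 swap→a[1]=4, slow++,fast++
slow=2 fast=7: a[fast]=0, fast++
slow=2 fast=8: a[fast]=0, fast++
slow=2 fast=9: a[fast]=7≠0 swap→a[2]=7, slow++,fast++
slow=3 fast=10: a[fast]=0, fast++
slow=3 fast=11: a[fast]=3≠0 swap→a[3]=3, slow++,fast++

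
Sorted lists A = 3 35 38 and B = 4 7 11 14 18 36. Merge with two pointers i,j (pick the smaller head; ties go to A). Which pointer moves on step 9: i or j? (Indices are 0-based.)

i

i=0 j=0: A[i]=3<=B[j]=4 take 3, i++
i=1 j=0: A[i]=35>B[j]=4 take 4, j++
i=1 j=1: A[i]=35>B[j]=7 take 7, j++
i=1 j=2: A[i]=35>B[j]=11 take 11, j++
i=1 j=3: A[i]=35>B[j]=14 take 14, j++
i=1 j=4: A[i]=35>B[j]=18 take 18, j++
i=1 j=5: A[i]=35<=B[j]=36 take 35, i++
i=2 j=5: A[i]=38>B[j]=36 take 36, j++
i=2 j=6: B done, take A[i]=38, i++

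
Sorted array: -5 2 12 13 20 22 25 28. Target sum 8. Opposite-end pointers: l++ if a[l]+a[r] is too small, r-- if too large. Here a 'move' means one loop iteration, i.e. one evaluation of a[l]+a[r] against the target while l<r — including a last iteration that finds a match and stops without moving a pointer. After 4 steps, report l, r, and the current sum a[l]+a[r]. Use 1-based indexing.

l=1 r=8: -5+28=23 >8, r--
l=1 r=7: -5+25=20 >8, r--
l=1 r=6: -5+22=17 >8, r--
l=1 r=5: -5+20=15 >8, r--

l=1, r=4, sum=8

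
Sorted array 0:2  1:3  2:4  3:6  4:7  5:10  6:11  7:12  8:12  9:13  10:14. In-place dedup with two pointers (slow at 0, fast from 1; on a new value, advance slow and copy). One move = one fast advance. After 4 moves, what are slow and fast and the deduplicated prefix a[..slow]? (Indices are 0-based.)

slow=4, fast=5, prefix=[2, 3, 4, 6, 7]

slow=0 fast=1: a[fast]=3≠a[slow]=2 write a[1]=3, slow++,fast++
slow=1 fast=2: a[fast]=4≠a[slow]=3 write a[2]=4, slow++,fast++
slow=2 fast=3: a[fast]=6≠a[slow]=4 write a[3]=6, slow++,fast++
slow=3 fast=4: a[fast]=7≠a[slow]=6 write a[4]=7, slow++,fast++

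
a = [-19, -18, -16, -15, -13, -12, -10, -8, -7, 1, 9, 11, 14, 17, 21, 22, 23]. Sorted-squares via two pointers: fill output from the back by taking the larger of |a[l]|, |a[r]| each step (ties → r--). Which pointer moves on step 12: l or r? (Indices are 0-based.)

[0,16] |-19|<=|23| out[16]=529 → r--
[0,15] |-19|<=|22| out[15]=484 → r--
[0,14] |-19|<=|21| out[14]=441 → r--
[0,13] |-19|>|17| out[13]=361 → l++
[1,13] |-18|>|17| out[12]=324 → l++
[2,13] |-16|<=|17| out[11]=289 → r--
[2,12] |-16|>|14| out[10]=256 → l++
[3,12] |-15|>|14| out[9]=225 → l++
[4,12] |-13|<=|14| out[8]=196 → r--
[4,11] |-13|>|11| out[7]=169 → l++
[5,11] |-12|>|11| out[6]=144 → l++
[6,11] |-10|<=|11| out[5]=121 → r--

r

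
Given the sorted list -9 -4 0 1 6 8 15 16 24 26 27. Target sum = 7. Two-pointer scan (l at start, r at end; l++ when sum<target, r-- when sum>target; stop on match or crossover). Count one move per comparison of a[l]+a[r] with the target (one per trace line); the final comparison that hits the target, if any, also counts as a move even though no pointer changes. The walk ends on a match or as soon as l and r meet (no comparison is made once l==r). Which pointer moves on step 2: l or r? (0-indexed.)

[0,10] -9+27=18 >7 → r--
[0,9] -9+26=17 >7 → r--

r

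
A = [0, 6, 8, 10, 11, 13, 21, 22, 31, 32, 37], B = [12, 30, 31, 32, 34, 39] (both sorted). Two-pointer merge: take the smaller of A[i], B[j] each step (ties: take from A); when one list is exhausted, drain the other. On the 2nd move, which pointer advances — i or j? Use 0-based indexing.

[i=0,j=0] A[i]=0<=B[j]=12 take 0 → i++
[i=1,j=0] A[i]=6<=B[j]=12 take 6 → i++

i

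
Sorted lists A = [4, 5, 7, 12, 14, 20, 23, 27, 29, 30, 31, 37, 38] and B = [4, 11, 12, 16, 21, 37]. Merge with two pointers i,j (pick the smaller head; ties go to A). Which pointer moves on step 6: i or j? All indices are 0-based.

[i=0,j=0] A[i]=4<=B[j]=4 take 4 → i++
[i=1,j=0] A[i]=5>B[j]=4 take 4 → j++
[i=1,j=1] A[i]=5<=B[j]=11 take 5 → i++
[i=2,j=1] A[i]=7<=B[j]=11 take 7 → i++
[i=3,j=1] A[i]=12>B[j]=11 take 11 → j++
[i=3,j=2] A[i]=12<=B[j]=12 take 12 → i++

i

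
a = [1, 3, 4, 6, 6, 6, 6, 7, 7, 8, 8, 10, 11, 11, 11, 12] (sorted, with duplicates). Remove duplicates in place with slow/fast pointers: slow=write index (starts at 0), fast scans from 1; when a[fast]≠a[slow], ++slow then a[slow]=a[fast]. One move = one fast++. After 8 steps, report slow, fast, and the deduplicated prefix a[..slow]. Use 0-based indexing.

(s=0,f=1) a[fast]=3≠a[slow]=1 write a[1]=3 → slow++,fast++
(s=1,f=2) a[fast]=4≠a[slow]=3 write a[2]=4 → slow++,fast++
(s=2,f=3) a[fast]=6≠a[slow]=4 write a[3]=6 → slow++,fast++
(s=3,f=4) a[fast]=6=a[slow] dup → fast++
(s=3,f=5) a[fast]=6=a[slow] dup → fast++
(s=3,f=6) a[fast]=6=a[slow] dup → fast++
(s=3,f=7) a[fast]=7≠a[slow]=6 write a[4]=7 → slow++,fast++
(s=4,f=8) a[fast]=7=a[slow] dup → fast++

slow=4, fast=9, prefix=[1, 3, 4, 6, 7]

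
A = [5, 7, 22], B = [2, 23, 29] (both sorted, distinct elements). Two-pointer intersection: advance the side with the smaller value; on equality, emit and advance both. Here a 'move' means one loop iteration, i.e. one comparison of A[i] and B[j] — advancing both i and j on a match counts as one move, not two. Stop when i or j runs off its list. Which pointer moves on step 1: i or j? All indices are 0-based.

j

i=0 j=0: 5>2, j++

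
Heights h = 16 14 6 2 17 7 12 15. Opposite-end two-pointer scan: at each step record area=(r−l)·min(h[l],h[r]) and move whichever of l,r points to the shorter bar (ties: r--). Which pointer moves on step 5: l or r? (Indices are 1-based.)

l

l=1 r=8: min(16,15)*7=105 best=105 *, r--
l=1 r=7: min(16,12)*6=72 best=105, r--
l=1 r=6: min(16,7)*5=35 best=105, r--
l=1 r=5: min(16,17)*4=64 best=105, l++
l=2 r=5: min(14,17)*3=42 best=105, l++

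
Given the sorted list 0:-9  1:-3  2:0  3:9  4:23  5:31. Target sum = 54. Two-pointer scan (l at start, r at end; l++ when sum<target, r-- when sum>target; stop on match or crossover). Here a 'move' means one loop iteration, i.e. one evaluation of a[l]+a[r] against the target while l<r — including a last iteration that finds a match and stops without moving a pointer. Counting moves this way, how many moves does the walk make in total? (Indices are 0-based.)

5 moves

[0,5] -9+31=22 <54 → l++
[1,5] -3+31=28 <54 → l++
[2,5] 0+31=31 <54 → l++
[3,5] 9+31=40 <54 → l++
[4,5] 23+31=54 → found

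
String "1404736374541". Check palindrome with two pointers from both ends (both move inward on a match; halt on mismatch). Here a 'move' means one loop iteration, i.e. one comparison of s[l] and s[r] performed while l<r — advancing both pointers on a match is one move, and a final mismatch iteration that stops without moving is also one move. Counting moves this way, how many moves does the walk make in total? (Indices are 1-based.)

3 moves

[1,13] '1'=='1' → l++,r--
[2,12] '4'=='4' → l++,r--
[3,11] '0'!='5' → stop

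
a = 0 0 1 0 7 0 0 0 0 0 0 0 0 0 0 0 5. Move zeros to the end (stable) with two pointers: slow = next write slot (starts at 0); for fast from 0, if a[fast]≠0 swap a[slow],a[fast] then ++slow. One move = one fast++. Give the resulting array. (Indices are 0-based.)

(s=0,f=0) a[fast]=0 → fast++
(s=0,f=1) a[fast]=0 → fast++
(s=0,f=2) a[fast]=1≠0 swap→a[0]=1 → slow++,fast++
(s=1,f=3) a[fast]=0 → fast++
(s=1,f=4) a[fast]=7≠0 swap→a[1]=7 → slow++,fast++
(s=2,f=5) a[fast]=0 → fast++
(s=2,f=6) a[fast]=0 → fast++
(s=2,f=7) a[fast]=0 → fast++
(s=2,f=8) a[fast]=0 → fast++
(s=2,f=9) a[fast]=0 → fast++
(s=2,f=10) a[fast]=0 → fast++
(s=2,f=11) a[fast]=0 → fast++
(s=2,f=12) a[fast]=0 → fast++
(s=2,f=13) a[fast]=0 → fast++
(s=2,f=14) a[fast]=0 → fast++
(s=2,f=15) a[fast]=0 → fast++
(s=2,f=16) a[fast]=5≠0 swap→a[2]=5 → slow++,fast++

[1, 7, 5, 0, 0, 0, 0, 0, 0, 0, 0, 0, 0, 0, 0, 0, 0]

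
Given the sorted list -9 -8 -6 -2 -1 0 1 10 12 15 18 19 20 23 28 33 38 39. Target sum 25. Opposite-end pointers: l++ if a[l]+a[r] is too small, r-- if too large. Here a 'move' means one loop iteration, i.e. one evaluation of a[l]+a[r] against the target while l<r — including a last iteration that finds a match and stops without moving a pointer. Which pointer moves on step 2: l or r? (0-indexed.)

l=0 r=17: -9+39=30 >25, r--
l=0 r=16: -9+38=29 >25, r--

r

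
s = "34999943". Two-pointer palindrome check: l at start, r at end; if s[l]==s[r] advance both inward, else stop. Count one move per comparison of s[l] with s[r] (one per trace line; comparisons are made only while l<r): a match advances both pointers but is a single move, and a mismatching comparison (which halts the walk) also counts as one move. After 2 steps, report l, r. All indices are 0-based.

l=0 r=7: '3'=='3', l++,r--
l=1 r=6: '4'=='4', l++,r--

l=2, r=5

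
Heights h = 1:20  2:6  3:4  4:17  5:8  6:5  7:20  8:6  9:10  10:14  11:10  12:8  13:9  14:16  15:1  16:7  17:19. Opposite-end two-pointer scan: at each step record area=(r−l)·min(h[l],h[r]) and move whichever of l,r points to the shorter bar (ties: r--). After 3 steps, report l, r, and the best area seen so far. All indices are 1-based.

l=1, r=14, best area=304

[1,17] min(20,19)*16=304 best=304 * → r--
[1,16] min(20,7)*15=105 best=304 → r--
[1,15] min(20,1)*14=14 best=304 → r--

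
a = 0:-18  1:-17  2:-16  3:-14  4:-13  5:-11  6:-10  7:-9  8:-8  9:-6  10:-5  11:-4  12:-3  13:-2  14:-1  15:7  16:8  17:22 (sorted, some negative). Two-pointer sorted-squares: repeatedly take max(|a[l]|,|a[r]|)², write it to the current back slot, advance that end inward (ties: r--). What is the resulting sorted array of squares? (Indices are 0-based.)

[1, 4, 9, 16, 25, 36, 49, 64, 64, 81, 100, 121, 169, 196, 256, 289, 324, 484]

l=0 r=17: |-18|<=|22| out[17]=484, r--
l=0 r=16: |-18|>|8| out[16]=324, l++
l=1 r=16: |-17|>|8| out[15]=289, l++
l=2 r=16: |-16|>|8| out[14]=256, l++
l=3 r=16: |-14|>|8| out[13]=196, l++
l=4 r=16: |-13|>|8| out[12]=169, l++
l=5 r=16: |-11|>|8| out[11]=121, l++
l=6 r=16: |-10|>|8| out[10]=100, l++
l=7 r=16: |-9|>|8| out[9]=81, l++
l=8 r=16: |-8|<=|8| out[8]=64, r--
l=8 r=15: |-8|>|7| out[7]=64, l++
l=9 r=15: |-6|<=|7| out[6]=49, r--
l=9 r=14: |-6|>|-1| out[5]=36, l++
l=10 r=14: |-5|>|-1| out[4]=25, l++
l=11 r=14: |-4|>|-1| out[3]=16, l++
l=12 r=14: |-3|>|-1| out[2]=9, l++
l=13 r=14: |-2|>|-1| out[1]=4, l++
l=14 r=14: |-1|<=|-1| out[0]=1, r--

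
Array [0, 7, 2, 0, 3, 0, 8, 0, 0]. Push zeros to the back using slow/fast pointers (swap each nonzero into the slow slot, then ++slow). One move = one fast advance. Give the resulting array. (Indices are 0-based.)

[7, 2, 3, 8, 0, 0, 0, 0, 0]

(s=0,f=0) a[fast]=0 → fast++
(s=0,f=1) a[fast]=7≠0 swap→a[0]=7 → slow++,fast++
(s=1,f=2) a[fast]=2≠0 swap→a[1]=2 → slow++,fast++
(s=2,f=3) a[fast]=0 → fast++
(s=2,f=4) a[fast]=3≠0 swap→a[2]=3 → slow++,fast++
(s=3,f=5) a[fast]=0 → fast++
(s=3,f=6) a[fast]=8≠0 swap→a[3]=8 → slow++,fast++
(s=4,f=7) a[fast]=0 → fast++
(s=4,f=8) a[fast]=0 → fast++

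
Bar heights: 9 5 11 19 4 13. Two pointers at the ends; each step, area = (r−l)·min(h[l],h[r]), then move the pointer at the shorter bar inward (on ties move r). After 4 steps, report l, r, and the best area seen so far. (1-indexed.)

l=4, r=5, best area=45

[1,6] min(9,13)*5=45 best=45 * → l++
[2,6] min(5,13)*4=20 best=45 → l++
[3,6] min(11,13)*3=33 best=45 → l++
[4,6] min(19,13)*2=26 best=45 → r--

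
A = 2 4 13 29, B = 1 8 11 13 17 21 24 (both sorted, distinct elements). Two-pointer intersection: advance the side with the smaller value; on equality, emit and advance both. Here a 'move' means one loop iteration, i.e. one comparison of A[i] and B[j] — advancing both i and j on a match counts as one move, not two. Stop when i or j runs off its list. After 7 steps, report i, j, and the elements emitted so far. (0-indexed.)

[i=0,j=0] 2>1 → j++
[i=0,j=1] 2<8 → i++
[i=1,j=1] 4<8 → i++
[i=2,j=1] 13>8 → j++
[i=2,j=2] 13>11 → j++
[i=2,j=3] 13==13 emit → i++,j++
[i=3,j=4] 29>17 → j++

i=3, j=5, emitted=[13]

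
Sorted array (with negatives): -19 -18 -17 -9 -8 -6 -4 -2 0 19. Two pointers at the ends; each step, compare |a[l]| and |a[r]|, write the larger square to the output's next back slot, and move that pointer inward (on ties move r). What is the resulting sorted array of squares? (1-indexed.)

[1,10] |-19|<=|19| out[10]=361 → r--
[1,9] |-19|>|0| out[9]=361 → l++
[2,9] |-18|>|0| out[8]=324 → l++
[3,9] |-17|>|0| out[7]=289 → l++
[4,9] |-9|>|0| out[6]=81 → l++
[5,9] |-8|>|0| out[5]=64 → l++
[6,9] |-6|>|0| out[4]=36 → l++
[7,9] |-4|>|0| out[3]=16 → l++
[8,9] |-2|>|0| out[2]=4 → l++
[9,9] |0|<=|0| out[1]=0 → r--

[0, 4, 16, 36, 64, 81, 289, 324, 361, 361]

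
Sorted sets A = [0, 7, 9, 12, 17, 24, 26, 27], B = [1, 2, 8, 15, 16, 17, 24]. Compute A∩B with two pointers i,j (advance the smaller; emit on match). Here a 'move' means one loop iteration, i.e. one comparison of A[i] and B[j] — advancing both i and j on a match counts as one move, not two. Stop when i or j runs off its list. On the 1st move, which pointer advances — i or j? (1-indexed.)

i

i=1 j=1: 0<1, i++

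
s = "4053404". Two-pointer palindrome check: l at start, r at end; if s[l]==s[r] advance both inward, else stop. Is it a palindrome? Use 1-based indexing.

not a palindrome (mismatch at 3,5)

[1,7] '4'=='4' → l++,r--
[2,6] '0'=='0' → l++,r--
[3,5] '5'!='4' → stop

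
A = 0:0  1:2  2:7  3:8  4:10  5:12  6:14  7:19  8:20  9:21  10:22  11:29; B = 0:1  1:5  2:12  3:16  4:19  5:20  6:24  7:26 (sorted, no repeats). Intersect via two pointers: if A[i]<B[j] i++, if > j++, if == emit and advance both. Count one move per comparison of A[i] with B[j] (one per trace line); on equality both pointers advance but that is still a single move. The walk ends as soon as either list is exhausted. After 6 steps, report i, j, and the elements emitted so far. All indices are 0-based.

i=4, j=2, emitted=[]

[i=0,j=0] 0<1 → i++
[i=1,j=0] 2>1 → j++
[i=1,j=1] 2<5 → i++
[i=2,j=1] 7>5 → j++
[i=2,j=2] 7<12 → i++
[i=3,j=2] 8<12 → i++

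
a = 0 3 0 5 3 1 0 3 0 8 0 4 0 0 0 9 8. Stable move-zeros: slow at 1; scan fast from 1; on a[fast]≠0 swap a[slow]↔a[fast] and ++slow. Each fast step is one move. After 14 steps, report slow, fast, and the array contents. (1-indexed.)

slow=8, fast=15, a=[3, 5, 3, 1, 3, 8, 4, 0, 0, 0, 0, 0, 0, 0, 0, 9, 8]

(s=1,f=1) a[fast]=0 → fast++
(s=1,f=2) a[fast]=3≠0 swap→a[1]=3 → slow++,fast++
(s=2,f=3) a[fast]=0 → fast++
(s=2,f=4) a[fast]=5≠0 swap→a[2]=5 → slow++,fast++
(s=3,f=5) a[fast]=3≠0 swap→a[3]=3 → slow++,fast++
(s=4,f=6) a[fast]=1≠0 swap→a[4]=1 → slow++,fast++
(s=5,f=7) a[fast]=0 → fast++
(s=5,f=8) a[fast]=3≠0 swap→a[5]=3 → slow++,fast++
(s=6,f=9) a[fast]=0 → fast++
(s=6,f=10) a[fast]=8≠0 swap→a[6]=8 → slow++,fast++
(s=7,f=11) a[fast]=0 → fast++
(s=7,f=12) a[fast]=4≠0 swap→a[7]=4 → slow++,fast++
(s=8,f=13) a[fast]=0 → fast++
(s=8,f=14) a[fast]=0 → fast++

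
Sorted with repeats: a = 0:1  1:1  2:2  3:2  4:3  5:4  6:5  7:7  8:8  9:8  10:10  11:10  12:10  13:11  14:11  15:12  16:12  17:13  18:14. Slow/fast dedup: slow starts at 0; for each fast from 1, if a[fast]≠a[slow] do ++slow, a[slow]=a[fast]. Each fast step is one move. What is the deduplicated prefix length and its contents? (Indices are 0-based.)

length 12; prefix = [1, 2, 3, 4, 5, 7, 8, 10, 11, 12, 13, 14]

slow=0 fast=1: a[fast]=1=a[slow] dup, fast++
slow=0 fast=2: a[fast]=2≠a[slow]=1 write a[1]=2, slow++,fast++
slow=1 fast=3: a[fast]=2=a[slow] dup, fast++
slow=1 fast=4: a[fast]=3≠a[slow]=2 write a[2]=3, slow++,fast++
slow=2 fast=5: a[fast]=4≠a[slow]=3 write a[3]=4, slow++,fast++
slow=3 fast=6: a[fast]=5≠a[slow]=4 write a[4]=5, slow++,fast++
slow=4 fast=7: a[fast]=7≠a[slow]=5 write a[5]=7, slow++,fast++
slow=5 fast=8: a[fast]=8≠a[slow]=7 write a[6]=8, slow++,fast++
slow=6 fast=9: a[fast]=8=a[slow] dup, fast++
slow=6 fast=10: a[fast]=10≠a[slow]=8 write a[7]=10, slow++,fast++
slow=7 fast=11: a[fast]=10=a[slow] dup, fast++
slow=7 fast=12: a[fast]=10=a[slow] dup, fast++
slow=7 fast=13: a[fast]=11≠a[slow]=10 write a[8]=11, slow++,fast++
slow=8 fast=14: a[fast]=11=a[slow] dup, fast++
slow=8 fast=15: a[fast]=12≠a[slow]=11 write a[9]=12, slow++,fast++
slow=9 fast=16: a[fast]=12=a[slow] dup, fast++
slow=9 fast=17: a[fast]=13≠a[slow]=12 write a[10]=13, slow++,fast++
slow=10 fast=18: a[fast]=14≠a[slow]=13 write a[11]=14, slow++,fast++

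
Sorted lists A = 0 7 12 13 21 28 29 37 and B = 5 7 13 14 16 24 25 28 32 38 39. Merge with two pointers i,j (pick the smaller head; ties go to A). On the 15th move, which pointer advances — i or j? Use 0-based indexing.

i

[i=0,j=0] A[i]=0<=B[j]=5 take 0 → i++
[i=1,j=0] A[i]=7>B[j]=5 take 5 → j++
[i=1,j=1] A[i]=7<=B[j]=7 take 7 → i++
[i=2,j=1] A[i]=12>B[j]=7 take 7 → j++
[i=2,j=2] A[i]=12<=B[j]=13 take 12 → i++
[i=3,j=2] A[i]=13<=B[j]=13 take 13 → i++
[i=4,j=2] A[i]=21>B[j]=13 take 13 → j++
[i=4,j=3] A[i]=21>B[j]=14 take 14 → j++
[i=4,j=4] A[i]=21>B[j]=16 take 16 → j++
[i=4,j=5] A[i]=21<=B[j]=24 take 21 → i++
[i=5,j=5] A[i]=28>B[j]=24 take 24 → j++
[i=5,j=6] A[i]=28>B[j]=25 take 25 → j++
[i=5,j=7] A[i]=28<=B[j]=28 take 28 → i++
[i=6,j=7] A[i]=29>B[j]=28 take 28 → j++
[i=6,j=8] A[i]=29<=B[j]=32 take 29 → i++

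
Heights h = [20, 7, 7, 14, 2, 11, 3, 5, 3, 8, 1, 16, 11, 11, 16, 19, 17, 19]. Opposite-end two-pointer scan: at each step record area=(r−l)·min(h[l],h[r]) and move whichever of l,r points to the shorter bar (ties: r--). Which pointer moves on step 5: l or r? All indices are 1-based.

r

l=1 r=18: min(20,19)*17=323 best=323 *, r--
l=1 r=17: min(20,17)*16=272 best=323, r--
l=1 r=16: min(20,19)*15=285 best=323, r--
l=1 r=15: min(20,16)*14=224 best=323, r--
l=1 r=14: min(20,11)*13=143 best=323, r--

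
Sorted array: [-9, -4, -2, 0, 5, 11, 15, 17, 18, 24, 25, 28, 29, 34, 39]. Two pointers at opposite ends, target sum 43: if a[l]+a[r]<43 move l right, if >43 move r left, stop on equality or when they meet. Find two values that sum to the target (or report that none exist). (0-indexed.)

(15, 28)

[0,14] -9+39=30 <43 → l++
[1,14] -4+39=35 <43 → l++
[2,14] -2+39=37 <43 → l++
[3,14] 0+39=39 <43 → l++
[4,14] 5+39=44 >43 → r--
[4,13] 5+34=39 <43 → l++
[5,13] 11+34=45 >43 → r--
[5,12] 11+29=40 <43 → l++
[6,12] 15+29=44 >43 → r--
[6,11] 15+28=43 → found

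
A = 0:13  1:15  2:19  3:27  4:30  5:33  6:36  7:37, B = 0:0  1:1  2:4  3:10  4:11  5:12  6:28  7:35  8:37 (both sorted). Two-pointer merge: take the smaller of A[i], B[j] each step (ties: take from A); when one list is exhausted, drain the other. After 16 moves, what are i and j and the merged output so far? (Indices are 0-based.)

i=8, j=8, merged so far=[0, 1, 4, 10, 11, 12, 13, 15, 19, 27, 28, 30, 33, 35, 36, 37]

i=0 j=0: A[i]=13>B[j]=0 take 0, j++
i=0 j=1: A[i]=13>B[j]=1 take 1, j++
i=0 j=2: A[i]=13>B[j]=4 take 4, j++
i=0 j=3: A[i]=13>B[j]=10 take 10, j++
i=0 j=4: A[i]=13>B[j]=11 take 11, j++
i=0 j=5: A[i]=13>B[j]=12 take 12, j++
i=0 j=6: A[i]=13<=B[j]=28 take 13, i++
i=1 j=6: A[i]=15<=B[j]=28 take 15, i++
i=2 j=6: A[i]=19<=B[j]=28 take 19, i++
i=3 j=6: A[i]=27<=B[j]=28 take 27, i++
i=4 j=6: A[i]=30>B[j]=28 take 28, j++
i=4 j=7: A[i]=30<=B[j]=35 take 30, i++
i=5 j=7: A[i]=33<=B[j]=35 take 33, i++
i=6 j=7: A[i]=36>B[j]=35 take 35, j++
i=6 j=8: A[i]=36<=B[j]=37 take 36, i++
i=7 j=8: A[i]=37<=B[j]=37 take 37, i++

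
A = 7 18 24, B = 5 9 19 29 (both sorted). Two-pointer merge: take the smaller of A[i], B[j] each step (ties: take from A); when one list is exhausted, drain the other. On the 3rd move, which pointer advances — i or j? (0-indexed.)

j

[i=0,j=0] A[i]=7>B[j]=5 take 5 → j++
[i=0,j=1] A[i]=7<=B[j]=9 take 7 → i++
[i=1,j=1] A[i]=18>B[j]=9 take 9 → j++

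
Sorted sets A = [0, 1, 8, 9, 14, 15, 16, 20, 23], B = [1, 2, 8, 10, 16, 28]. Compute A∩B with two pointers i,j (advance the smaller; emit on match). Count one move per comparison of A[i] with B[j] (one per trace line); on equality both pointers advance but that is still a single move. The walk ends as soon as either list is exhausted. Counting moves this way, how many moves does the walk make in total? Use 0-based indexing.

i=0 j=0: 0<1, i++
i=1 j=0: 1==1 emit, i++,j++
i=2 j=1: 8>2, j++
i=2 j=2: 8==8 emit, i++,j++
i=3 j=3: 9<10, i++
i=4 j=3: 14>10, j++
i=4 j=4: 14<16, i++
i=5 j=4: 15<16, i++
i=6 j=4: 16==16 emit, i++,j++
i=7 j=5: 20<28, i++
i=8 j=5: 23<28, i++

11 moves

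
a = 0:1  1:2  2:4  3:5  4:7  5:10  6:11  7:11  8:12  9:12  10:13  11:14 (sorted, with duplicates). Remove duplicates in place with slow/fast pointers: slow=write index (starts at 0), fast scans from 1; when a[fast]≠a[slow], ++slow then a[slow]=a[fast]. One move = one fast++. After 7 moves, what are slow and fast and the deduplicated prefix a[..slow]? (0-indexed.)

slow=6, fast=8, prefix=[1, 2, 4, 5, 7, 10, 11]

(s=0,f=1) a[fast]=2≠a[slow]=1 write a[1]=2 → slow++,fast++
(s=1,f=2) a[fast]=4≠a[slow]=2 write a[2]=4 → slow++,fast++
(s=2,f=3) a[fast]=5≠a[slow]=4 write a[3]=5 → slow++,fast++
(s=3,f=4) a[fast]=7≠a[slow]=5 write a[4]=7 → slow++,fast++
(s=4,f=5) a[fast]=10≠a[slow]=7 write a[5]=10 → slow++,fast++
(s=5,f=6) a[fast]=11≠a[slow]=10 write a[6]=11 → slow++,fast++
(s=6,f=7) a[fast]=11=a[slow] dup → fast++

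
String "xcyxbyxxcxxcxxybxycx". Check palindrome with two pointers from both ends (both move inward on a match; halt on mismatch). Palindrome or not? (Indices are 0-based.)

l=0 r=19: 'x'=='x', l++,r--
l=1 r=18: 'c'=='c', l++,r--
l=2 r=17: 'y'=='y', l++,r--
l=3 r=16: 'x'=='x', l++,r--
l=4 r=15: 'b'=='b', l++,r--
l=5 r=14: 'y'=='y', l++,r--
l=6 r=13: 'x'=='x', l++,r--
l=7 r=12: 'x'=='x', l++,r--
l=8 r=11: 'c'=='c', l++,r--
l=9 r=10: 'x'=='x', l++,r--

palindrome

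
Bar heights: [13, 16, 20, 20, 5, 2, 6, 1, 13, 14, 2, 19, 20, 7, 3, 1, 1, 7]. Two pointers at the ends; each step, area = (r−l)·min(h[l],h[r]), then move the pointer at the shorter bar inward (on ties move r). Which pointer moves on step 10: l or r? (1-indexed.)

r

l=1 r=18: min(13,7)*17=119 best=119 *, r--
l=1 r=17: min(13,1)*16=16 best=119, r--
l=1 r=16: min(13,1)*15=15 best=119, r--
l=1 r=15: min(13,3)*14=42 best=119, r--
l=1 r=14: min(13,7)*13=91 best=119, r--
l=1 r=13: min(13,20)*12=156 best=156 *, l++
l=2 r=13: min(16,20)*11=176 best=176 *, l++
l=3 r=13: min(20,20)*10=200 best=200 *, r--
l=3 r=12: min(20,19)*9=171 best=200, r--
l=3 r=11: min(20,2)*8=16 best=200, r--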